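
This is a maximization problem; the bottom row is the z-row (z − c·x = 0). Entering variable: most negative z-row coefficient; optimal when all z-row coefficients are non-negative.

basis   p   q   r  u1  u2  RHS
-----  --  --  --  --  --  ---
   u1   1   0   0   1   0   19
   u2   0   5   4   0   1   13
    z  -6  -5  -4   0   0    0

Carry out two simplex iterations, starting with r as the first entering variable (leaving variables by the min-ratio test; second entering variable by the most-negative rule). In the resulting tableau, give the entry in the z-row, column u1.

6

Ratio test on column r — row 1: entry 0 ≤ 0; row 2: 13/4 = 13/4. Minimum is 13/4 at row 2 (u2 leaves); pivot element 4.
Divide row 2 by 4; eliminate column r from the other rows.
Second iteration: most negative z-row entry is -6 in column p, so p enters.
Ratio test on column p — row 1: 19/1 = 19; row 2: entry 0 ≤ 0. Minimum is 19 at row 1 (u1 leaves); pivot element 1.
Divide row 1 by 1; eliminate column p from the other rows.
After both pivots, the entry at the z-row, column u1 is 6.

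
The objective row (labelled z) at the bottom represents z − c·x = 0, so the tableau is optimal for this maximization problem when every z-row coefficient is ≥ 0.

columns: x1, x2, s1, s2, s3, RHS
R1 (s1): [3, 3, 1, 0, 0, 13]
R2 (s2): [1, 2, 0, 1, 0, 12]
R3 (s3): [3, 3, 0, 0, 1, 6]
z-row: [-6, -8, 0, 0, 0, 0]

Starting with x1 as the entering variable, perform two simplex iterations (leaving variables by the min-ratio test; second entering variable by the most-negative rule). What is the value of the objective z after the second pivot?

Ratio test on column x1 — row 1: 13/3 = 13/3; row 2: 12/1 = 12; row 3: 6/3 = 2. Minimum is 2 at row 3 (s3 leaves); pivot element 3.
Pivot on row 3; the z-row RHS becomes 0 − (-6)·2 = 12.
Next entering variable (most negative z-row entry -2): x2.
Ratio test on column x2 — row 1: entry 0 ≤ 0; row 2: 10/1 = 10; row 3: 2/1 = 2. Minimum is 2 at row 3 (x1 leaves); pivot element 1.
After the second pivot the z-row RHS is 12 − (-2)·2 = 16.

16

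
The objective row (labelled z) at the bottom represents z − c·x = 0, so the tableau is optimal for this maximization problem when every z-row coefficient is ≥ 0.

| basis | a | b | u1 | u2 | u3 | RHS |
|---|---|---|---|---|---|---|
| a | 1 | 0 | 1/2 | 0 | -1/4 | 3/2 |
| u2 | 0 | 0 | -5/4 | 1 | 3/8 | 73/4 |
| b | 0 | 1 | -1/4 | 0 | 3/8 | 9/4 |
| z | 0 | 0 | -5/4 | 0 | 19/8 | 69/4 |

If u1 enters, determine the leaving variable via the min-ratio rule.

a

Column u1 entries and ratios — a: (3/2)/(1/2) = 3; u2: -5/4 ≤ 0, skip; b: -1/4 ≤ 0, skip.
Smallest ratio is 3 in the row of a, so a leaves.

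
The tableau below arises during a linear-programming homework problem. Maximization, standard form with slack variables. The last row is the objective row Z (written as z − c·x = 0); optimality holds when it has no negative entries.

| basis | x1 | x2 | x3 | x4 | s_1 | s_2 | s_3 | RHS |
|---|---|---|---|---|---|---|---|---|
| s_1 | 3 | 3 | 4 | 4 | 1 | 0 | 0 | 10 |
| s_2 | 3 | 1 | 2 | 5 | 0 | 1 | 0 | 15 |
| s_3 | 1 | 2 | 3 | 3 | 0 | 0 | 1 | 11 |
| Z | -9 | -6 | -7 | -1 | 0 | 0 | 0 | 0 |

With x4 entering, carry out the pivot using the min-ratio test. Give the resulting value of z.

Ratio test on column x4 — row 1: 10/4 = 5/2; row 2: 15/5 = 3; row 3: 11/3 = 11/3. Minimum is 5/2 at row 1 (s_1 leaves); pivot element 4.
Pivot on row 1; the Z-row RHS becomes 0 − (-1)·(5/2) = 5/2.

5/2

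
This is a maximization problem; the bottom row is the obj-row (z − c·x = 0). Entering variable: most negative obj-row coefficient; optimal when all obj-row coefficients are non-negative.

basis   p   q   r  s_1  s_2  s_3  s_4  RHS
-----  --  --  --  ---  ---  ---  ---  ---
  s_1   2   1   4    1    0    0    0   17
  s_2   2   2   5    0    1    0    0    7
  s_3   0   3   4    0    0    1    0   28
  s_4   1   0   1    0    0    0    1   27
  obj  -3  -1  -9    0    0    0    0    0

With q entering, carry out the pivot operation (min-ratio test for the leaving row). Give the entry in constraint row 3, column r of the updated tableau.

Ratio test on column q — row 1: 17/1 = 17; row 2: 7/2 = 7/2; row 3: 28/3 = 28/3; row 4: entry 0 ≤ 0. Minimum is 7/2 at row 2 (s_2 leaves); pivot element 2.
Divide row 2 by 2; eliminate column q from the other rows.
Row 3 update in column r: 4 − 3·(5/2) = -7/2.

-7/2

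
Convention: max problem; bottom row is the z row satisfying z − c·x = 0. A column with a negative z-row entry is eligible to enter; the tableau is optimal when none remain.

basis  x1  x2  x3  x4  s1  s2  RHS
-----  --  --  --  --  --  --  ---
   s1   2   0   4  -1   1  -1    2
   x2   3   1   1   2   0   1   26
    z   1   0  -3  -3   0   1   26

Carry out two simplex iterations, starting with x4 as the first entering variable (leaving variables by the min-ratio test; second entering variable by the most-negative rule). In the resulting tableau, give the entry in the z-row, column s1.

1/3

Ratio test on column x4 — row 1: entry -1 ≤ 0; row 2: 26/2 = 13. Minimum is 13 at row 2 (x2 leaves); pivot element 2.
Divide row 2 by 2; eliminate column x4 from the other rows.
Second iteration: most negative z-row entry is -3/2 in column x3, so x3 enters.
Ratio test on column x3 — row 1: 15/(9/2) = 10/3; row 2: 13/(1/2) = 26. Minimum is 10/3 at row 1 (s1 leaves); pivot element 9/2.
Divide row 1 by 9/2; eliminate column x3 from the other rows.
After both pivots, the entry at the z-row, column s1 is 1/3.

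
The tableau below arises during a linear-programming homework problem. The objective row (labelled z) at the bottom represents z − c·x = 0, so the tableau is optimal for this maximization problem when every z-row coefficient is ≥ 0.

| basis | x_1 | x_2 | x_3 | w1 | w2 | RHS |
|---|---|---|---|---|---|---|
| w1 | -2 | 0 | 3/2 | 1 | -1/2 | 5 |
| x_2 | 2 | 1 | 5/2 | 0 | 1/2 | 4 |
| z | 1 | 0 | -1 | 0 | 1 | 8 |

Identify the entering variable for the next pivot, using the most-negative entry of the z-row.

x_3

Negative z-row entries: x_3: -1.
The most negative is -1 in column x_3, so x_3 enters.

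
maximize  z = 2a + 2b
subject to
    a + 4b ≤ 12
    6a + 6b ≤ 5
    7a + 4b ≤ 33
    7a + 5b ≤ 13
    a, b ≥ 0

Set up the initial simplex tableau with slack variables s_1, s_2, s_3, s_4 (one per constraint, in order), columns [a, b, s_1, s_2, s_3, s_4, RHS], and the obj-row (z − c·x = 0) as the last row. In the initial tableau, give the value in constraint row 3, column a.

Constraint 3 has coefficient 7 on a.

7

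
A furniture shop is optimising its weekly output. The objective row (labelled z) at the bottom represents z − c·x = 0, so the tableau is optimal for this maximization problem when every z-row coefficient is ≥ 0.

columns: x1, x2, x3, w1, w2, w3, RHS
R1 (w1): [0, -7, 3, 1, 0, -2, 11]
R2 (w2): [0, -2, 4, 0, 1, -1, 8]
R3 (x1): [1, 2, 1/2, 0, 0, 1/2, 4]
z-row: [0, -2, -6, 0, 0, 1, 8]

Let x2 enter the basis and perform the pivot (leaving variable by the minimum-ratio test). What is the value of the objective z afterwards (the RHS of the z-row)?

12

Ratio test on column x2 — row 1: entry -7 ≤ 0; row 2: entry -2 ≤ 0; row 3: 4/2 = 2. Minimum is 2 at row 3 (x1 leaves); pivot element 2.
Pivot on row 3; the z-row RHS becomes 8 − (-2)·2 = 12.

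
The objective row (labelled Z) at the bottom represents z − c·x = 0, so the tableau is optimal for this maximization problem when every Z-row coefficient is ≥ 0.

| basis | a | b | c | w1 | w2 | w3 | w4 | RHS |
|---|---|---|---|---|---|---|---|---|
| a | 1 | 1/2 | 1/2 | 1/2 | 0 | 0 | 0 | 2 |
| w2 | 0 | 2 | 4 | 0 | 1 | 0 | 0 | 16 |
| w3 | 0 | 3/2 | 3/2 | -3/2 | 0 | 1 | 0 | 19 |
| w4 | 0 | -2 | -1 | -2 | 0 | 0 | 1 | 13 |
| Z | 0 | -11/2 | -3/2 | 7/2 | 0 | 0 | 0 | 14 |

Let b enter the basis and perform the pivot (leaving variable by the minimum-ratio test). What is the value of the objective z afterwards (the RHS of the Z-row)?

36

Ratio test on column b — row 1: 2/(1/2) = 4; row 2: 16/2 = 8; row 3: 19/(3/2) = 38/3; row 4: entry -2 ≤ 0. Minimum is 4 at row 1 (a leaves); pivot element 1/2.
Pivot on row 1; the Z-row RHS becomes 14 − (-11/2)·4 = 36.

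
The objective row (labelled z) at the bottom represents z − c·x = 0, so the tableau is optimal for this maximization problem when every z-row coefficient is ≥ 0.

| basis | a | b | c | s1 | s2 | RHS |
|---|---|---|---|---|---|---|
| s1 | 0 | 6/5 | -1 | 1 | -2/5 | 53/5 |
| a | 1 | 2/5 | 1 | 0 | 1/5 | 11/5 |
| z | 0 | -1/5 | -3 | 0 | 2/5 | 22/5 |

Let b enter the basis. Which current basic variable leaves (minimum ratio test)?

a

Column b entries and ratios — s1: (53/5)/(6/5) = 53/6; a: (11/5)/(2/5) = 11/2.
Smallest ratio is 11/2 in the row of a, so a leaves.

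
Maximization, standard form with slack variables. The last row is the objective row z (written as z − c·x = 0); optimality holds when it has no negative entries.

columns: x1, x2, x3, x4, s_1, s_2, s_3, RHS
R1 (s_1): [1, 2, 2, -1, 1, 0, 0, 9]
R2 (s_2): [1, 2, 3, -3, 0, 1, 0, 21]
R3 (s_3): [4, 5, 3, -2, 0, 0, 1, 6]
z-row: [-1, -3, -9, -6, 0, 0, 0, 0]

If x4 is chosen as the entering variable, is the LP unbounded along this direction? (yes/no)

yes

Every constraint-row entry in column x4 is ≤ 0, so increasing x4 is unbounded.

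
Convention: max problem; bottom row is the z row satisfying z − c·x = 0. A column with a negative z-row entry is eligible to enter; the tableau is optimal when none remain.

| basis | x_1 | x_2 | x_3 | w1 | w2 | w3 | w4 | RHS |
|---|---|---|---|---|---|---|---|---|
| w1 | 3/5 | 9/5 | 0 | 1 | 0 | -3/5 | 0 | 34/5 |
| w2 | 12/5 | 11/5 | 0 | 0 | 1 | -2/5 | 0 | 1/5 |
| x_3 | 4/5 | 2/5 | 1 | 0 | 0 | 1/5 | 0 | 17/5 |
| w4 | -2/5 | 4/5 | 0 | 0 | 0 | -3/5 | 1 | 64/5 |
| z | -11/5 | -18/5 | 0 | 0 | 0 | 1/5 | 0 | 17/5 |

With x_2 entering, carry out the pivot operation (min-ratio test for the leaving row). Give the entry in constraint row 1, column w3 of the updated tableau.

Ratio test on column x_2 — row 1: (34/5)/(9/5) = 34/9; row 2: (1/5)/(11/5) = 1/11; row 3: (17/5)/(2/5) = 17/2; row 4: (64/5)/(4/5) = 16. Minimum is 1/11 at row 2 (w2 leaves); pivot element 11/5.
Divide row 2 by 11/5; eliminate column x_2 from the other rows.
Row 1 update in column w3: -3/5 − (9/5)·(-2/11) = -3/11.

-3/11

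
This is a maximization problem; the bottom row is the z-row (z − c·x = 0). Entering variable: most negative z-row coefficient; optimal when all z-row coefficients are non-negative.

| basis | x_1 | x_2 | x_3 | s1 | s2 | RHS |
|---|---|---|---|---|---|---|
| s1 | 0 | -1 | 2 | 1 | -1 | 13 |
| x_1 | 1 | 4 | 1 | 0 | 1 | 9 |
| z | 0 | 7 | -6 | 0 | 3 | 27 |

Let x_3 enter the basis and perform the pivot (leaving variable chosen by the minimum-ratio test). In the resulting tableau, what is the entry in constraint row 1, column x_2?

-1/2

Ratio test on column x_3 — row 1: 13/2 = 13/2; row 2: 9/1 = 9. Minimum is 13/2 at row 1 (s1 leaves); pivot element 2.
Divide row 1 by 2; eliminate column x_3 from the other rows.
In the new row 1, the x_2 entry is the old entry divided by the pivot: (-1)/2 = -1/2.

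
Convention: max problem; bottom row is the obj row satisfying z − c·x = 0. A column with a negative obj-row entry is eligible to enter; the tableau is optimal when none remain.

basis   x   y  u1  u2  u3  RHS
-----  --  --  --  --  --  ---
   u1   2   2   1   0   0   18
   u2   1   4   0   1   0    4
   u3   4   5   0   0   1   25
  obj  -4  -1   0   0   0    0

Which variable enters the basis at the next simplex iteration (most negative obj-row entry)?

Negative obj-row entries: x: -4, y: -1.
The most negative is -4 in column x, so x enters.

x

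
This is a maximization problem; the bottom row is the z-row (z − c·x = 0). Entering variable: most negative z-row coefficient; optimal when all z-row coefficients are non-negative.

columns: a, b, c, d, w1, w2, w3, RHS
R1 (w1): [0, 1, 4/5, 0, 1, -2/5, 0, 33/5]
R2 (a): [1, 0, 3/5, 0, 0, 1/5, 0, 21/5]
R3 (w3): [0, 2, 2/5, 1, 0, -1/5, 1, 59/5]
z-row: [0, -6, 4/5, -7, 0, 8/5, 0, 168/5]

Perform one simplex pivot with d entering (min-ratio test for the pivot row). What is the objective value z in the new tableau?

581/5

Ratio test on column d — row 1: entry 0 ≤ 0; row 2: entry 0 ≤ 0; row 3: (59/5)/1 = 59/5. Minimum is 59/5 at row 3 (w3 leaves); pivot element 1.
Pivot on row 3; the z-row RHS becomes 168/5 − (-7)·(59/5) = 581/5.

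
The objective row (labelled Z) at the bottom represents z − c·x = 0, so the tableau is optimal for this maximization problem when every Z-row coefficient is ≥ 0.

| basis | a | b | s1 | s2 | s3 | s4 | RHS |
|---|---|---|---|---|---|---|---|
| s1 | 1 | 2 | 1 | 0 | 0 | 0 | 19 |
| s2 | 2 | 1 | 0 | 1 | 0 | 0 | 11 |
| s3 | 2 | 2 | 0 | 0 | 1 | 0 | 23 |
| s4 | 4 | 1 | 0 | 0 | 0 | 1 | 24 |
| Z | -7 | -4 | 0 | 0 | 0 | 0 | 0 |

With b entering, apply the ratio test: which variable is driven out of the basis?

s1

Column b entries and ratios — s1: 19/2 = 19/2; s2: 11/1 = 11; s3: 23/2 = 23/2; s4: 24/1 = 24.
Smallest ratio is 19/2 in the row of s1, so s1 leaves.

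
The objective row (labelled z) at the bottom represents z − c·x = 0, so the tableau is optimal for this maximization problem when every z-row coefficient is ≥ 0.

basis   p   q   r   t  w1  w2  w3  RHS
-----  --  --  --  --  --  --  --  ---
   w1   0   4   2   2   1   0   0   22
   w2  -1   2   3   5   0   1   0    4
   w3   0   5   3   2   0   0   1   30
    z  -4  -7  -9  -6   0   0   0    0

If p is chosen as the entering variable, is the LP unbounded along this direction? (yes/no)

Every constraint-row entry in column p is ≤ 0, so increasing p is unbounded.

yes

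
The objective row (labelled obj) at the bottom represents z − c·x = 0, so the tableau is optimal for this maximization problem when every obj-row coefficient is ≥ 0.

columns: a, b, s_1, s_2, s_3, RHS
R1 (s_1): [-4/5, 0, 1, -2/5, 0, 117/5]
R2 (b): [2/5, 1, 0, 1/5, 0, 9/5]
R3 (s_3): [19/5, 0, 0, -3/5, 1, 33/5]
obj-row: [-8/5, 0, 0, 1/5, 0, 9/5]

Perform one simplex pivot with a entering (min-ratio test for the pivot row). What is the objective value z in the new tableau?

Ratio test on column a — row 1: entry -4/5 ≤ 0; row 2: (9/5)/(2/5) = 9/2; row 3: (33/5)/(19/5) = 33/19. Minimum is 33/19 at row 3 (s_3 leaves); pivot element 19/5.
Pivot on row 3; the obj-row RHS becomes 9/5 − (-8/5)·(33/19) = 87/19.

87/19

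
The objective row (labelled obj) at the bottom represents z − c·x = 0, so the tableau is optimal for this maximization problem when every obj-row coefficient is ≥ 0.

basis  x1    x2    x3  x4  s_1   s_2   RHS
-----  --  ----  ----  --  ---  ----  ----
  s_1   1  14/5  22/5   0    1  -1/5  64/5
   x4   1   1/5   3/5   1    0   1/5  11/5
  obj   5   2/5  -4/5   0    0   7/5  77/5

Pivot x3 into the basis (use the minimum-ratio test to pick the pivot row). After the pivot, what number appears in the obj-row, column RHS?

195/11

Ratio test on column x3 — row 1: (64/5)/(22/5) = 32/11; row 2: (11/5)/(3/5) = 11/3. Minimum is 32/11 at row 1 (s_1 leaves); pivot element 22/5.
Divide row 1 by 22/5; eliminate column x3 from the other rows.
obj-row update in column RHS: 77/5 − (-4/5)·(32/11) = 195/11.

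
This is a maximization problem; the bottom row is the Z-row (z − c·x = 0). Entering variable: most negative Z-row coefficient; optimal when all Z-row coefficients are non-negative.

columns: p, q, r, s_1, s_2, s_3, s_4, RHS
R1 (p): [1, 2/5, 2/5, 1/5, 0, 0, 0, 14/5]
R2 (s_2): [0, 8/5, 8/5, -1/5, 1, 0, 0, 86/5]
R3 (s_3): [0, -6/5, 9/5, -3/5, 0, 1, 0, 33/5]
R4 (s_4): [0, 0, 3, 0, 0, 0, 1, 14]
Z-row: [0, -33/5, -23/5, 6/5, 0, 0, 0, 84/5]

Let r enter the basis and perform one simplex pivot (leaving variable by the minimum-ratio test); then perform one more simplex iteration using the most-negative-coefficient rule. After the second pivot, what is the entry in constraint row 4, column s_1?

Ratio test on column r — row 1: (14/5)/(2/5) = 7; row 2: (86/5)/(8/5) = 43/4; row 3: (33/5)/(9/5) = 11/3; row 4: 14/3 = 14/3. Minimum is 11/3 at row 3 (s_3 leaves); pivot element 9/5.
Divide row 3 by 9/5; eliminate column r from the other rows.
Second iteration: most negative Z-row entry is -29/3 in column q, so q enters.
Ratio test on column q — row 1: (4/3)/(2/3) = 2; row 2: (34/3)/(8/3) = 17/4; row 3: entry -2/3 ≤ 0; row 4: 3/2 = 3/2. Minimum is 3/2 at row 4 (s_4 leaves); pivot element 2.
Divide row 4 by 2; eliminate column q from the other rows.
After both pivots, the entry at constraint row 4, column s_1 is 1/2.

1/2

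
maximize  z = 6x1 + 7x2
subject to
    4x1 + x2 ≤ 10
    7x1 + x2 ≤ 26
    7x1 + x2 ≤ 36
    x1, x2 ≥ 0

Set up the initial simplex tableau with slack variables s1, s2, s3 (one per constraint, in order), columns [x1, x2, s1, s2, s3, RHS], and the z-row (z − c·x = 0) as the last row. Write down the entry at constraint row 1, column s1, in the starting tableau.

1

Slack s1 belongs to constraint 1; its column is the unit vector e_1, so the entry in row 1 is 1.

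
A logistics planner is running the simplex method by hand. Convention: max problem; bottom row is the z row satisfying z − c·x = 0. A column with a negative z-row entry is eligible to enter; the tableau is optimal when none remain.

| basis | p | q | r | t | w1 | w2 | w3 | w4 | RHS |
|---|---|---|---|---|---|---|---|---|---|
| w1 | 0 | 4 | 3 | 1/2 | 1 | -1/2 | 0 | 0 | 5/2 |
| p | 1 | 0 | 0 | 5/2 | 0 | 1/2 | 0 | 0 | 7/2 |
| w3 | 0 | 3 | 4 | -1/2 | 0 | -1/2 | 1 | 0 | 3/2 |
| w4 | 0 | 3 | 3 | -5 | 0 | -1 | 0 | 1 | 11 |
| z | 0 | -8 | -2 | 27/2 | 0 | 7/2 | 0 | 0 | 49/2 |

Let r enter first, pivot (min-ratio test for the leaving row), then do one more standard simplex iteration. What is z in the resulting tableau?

57/2

Ratio test on column r — row 1: (5/2)/3 = 5/6; row 2: entry 0 ≤ 0; row 3: (3/2)/4 = 3/8; row 4: 11/3 = 11/3. Minimum is 3/8 at row 3 (w3 leaves); pivot element 4.
Pivot on row 3; the z-row RHS becomes 49/2 − (-2)·(3/8) = 101/4.
Next entering variable (most negative z-row entry -13/2): q.
Ratio test on column q — row 1: (11/8)/(7/4) = 11/14; row 2: entry 0 ≤ 0; row 3: (3/8)/(3/4) = 1/2; row 4: (79/8)/(3/4) = 79/6. Minimum is 1/2 at row 3 (r leaves); pivot element 3/4.
After the second pivot the z-row RHS is 101/4 − (-13/2)·(1/2) = 57/2.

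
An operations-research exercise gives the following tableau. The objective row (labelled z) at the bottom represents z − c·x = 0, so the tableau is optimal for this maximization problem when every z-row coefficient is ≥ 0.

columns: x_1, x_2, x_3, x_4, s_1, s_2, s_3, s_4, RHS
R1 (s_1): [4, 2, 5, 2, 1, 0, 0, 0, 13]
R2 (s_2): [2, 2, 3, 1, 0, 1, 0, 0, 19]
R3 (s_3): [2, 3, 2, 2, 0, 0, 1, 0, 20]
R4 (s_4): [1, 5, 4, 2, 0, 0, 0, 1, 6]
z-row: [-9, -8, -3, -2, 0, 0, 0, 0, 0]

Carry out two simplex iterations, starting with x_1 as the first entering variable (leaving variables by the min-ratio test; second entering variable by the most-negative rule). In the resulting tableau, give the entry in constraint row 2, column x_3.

Ratio test on column x_1 — row 1: 13/4 = 13/4; row 2: 19/2 = 19/2; row 3: 20/2 = 10; row 4: 6/1 = 6. Minimum is 13/4 at row 1 (s_1 leaves); pivot element 4.
Divide row 1 by 4; eliminate column x_1 from the other rows.
Second iteration: most negative z-row entry is -7/2 in column x_2, so x_2 enters.
Ratio test on column x_2 — row 1: (13/4)/(1/2) = 13/2; row 2: (25/2)/1 = 25/2; row 3: (27/2)/2 = 27/4; row 4: (11/4)/(9/2) = 11/18. Minimum is 11/18 at row 4 (s_4 leaves); pivot element 9/2.
Divide row 4 by 9/2; eliminate column x_2 from the other rows.
After both pivots, the entry at constraint row 2, column x_3 is -1/9.

-1/9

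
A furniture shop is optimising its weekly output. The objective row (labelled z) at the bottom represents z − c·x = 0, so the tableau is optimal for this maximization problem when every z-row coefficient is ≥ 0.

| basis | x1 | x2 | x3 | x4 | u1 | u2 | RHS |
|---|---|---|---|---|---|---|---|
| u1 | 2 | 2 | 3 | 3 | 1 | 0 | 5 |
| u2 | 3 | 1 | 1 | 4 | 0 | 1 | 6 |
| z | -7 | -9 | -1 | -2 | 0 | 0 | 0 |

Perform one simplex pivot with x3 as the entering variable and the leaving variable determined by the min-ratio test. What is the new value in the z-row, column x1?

-19/3

Ratio test on column x3 — row 1: 5/3 = 5/3; row 2: 6/1 = 6. Minimum is 5/3 at row 1 (u1 leaves); pivot element 3.
Divide row 1 by 3; eliminate column x3 from the other rows.
z-row update in column x1: -7 − (-1)·(2/3) = -19/3.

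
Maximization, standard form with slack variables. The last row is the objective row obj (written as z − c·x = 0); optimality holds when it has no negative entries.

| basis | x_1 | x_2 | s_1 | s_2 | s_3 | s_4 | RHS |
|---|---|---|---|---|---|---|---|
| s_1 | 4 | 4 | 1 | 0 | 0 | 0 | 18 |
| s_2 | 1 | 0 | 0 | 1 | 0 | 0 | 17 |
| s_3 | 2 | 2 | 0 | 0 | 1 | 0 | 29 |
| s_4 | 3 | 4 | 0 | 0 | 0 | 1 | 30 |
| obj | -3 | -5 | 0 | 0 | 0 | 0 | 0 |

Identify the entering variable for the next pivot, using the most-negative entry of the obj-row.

Negative obj-row entries: x_1: -3, x_2: -5.
The most negative is -5 in column x_2, so x_2 enters.

x_2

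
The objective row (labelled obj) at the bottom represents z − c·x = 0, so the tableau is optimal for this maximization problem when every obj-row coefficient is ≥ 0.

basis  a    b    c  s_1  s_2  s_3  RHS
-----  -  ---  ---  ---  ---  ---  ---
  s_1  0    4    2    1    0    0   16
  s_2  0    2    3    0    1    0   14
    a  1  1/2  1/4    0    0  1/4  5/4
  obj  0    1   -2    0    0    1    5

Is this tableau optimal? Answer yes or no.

The obj-row has a negative entry -2 in column c, so it is not optimal.

no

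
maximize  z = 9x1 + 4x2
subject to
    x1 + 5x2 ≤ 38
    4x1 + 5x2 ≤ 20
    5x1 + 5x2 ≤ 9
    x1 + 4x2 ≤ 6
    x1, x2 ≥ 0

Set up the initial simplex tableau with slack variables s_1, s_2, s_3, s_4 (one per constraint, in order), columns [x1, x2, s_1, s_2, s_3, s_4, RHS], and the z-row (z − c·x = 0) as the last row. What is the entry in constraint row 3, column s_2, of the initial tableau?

Slack s_2 belongs to constraint 2; its column is the unit vector e_2, so the entry in row 3 is 0.

0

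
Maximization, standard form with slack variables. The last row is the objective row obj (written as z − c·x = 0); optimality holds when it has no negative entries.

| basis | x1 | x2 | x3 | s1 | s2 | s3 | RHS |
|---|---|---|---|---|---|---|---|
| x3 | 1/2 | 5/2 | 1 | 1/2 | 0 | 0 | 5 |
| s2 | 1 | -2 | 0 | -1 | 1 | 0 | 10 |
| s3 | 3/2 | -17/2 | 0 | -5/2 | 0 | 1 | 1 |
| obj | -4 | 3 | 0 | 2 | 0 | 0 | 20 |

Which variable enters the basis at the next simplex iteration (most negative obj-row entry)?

x1

Negative obj-row entries: x1: -4.
The most negative is -4 in column x1, so x1 enters.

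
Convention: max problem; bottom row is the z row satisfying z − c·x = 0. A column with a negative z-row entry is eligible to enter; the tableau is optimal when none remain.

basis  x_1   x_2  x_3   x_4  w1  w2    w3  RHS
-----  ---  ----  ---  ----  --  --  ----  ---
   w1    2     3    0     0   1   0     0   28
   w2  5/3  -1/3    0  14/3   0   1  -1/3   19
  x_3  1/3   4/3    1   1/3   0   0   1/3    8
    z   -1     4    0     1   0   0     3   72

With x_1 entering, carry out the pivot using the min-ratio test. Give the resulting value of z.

417/5

Ratio test on column x_1 — row 1: 28/2 = 14; row 2: 19/(5/3) = 57/5; row 3: 8/(1/3) = 24. Minimum is 57/5 at row 2 (w2 leaves); pivot element 5/3.
Pivot on row 2; the z-row RHS becomes 72 − (-1)·(57/5) = 417/5.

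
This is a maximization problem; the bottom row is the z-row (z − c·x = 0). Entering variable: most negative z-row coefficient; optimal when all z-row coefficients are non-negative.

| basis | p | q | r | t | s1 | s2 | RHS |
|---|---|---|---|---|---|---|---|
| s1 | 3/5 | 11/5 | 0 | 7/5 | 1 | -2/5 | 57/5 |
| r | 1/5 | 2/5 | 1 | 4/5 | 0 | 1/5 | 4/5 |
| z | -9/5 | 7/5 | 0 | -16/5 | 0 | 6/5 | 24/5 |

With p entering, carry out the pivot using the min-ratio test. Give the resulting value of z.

Ratio test on column p — row 1: (57/5)/(3/5) = 19; row 2: (4/5)/(1/5) = 4. Minimum is 4 at row 2 (r leaves); pivot element 1/5.
Pivot on row 2; the z-row RHS becomes 24/5 − (-9/5)·4 = 12.

12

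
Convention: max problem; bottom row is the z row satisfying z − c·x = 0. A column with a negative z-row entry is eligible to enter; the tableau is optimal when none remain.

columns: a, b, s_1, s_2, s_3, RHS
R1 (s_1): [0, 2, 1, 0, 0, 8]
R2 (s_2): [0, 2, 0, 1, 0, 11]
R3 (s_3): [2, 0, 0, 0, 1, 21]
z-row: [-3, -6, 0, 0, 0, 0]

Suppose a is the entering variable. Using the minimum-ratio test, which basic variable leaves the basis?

s_3

Column a entries and ratios — s_1: 0 ≤ 0, skip; s_2: 0 ≤ 0, skip; s_3: 21/2 = 21/2.
Smallest ratio is 21/2 in the row of s_3, so s_3 leaves.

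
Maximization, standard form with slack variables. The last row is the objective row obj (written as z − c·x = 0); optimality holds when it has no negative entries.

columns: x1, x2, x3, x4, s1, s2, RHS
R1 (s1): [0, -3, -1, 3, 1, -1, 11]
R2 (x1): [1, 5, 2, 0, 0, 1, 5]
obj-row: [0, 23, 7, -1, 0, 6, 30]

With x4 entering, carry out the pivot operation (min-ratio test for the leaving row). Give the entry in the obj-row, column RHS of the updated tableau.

Ratio test on column x4 — row 1: 11/3 = 11/3; row 2: entry 0 ≤ 0. Minimum is 11/3 at row 1 (s1 leaves); pivot element 3.
Divide row 1 by 3; eliminate column x4 from the other rows.
obj-row update in column RHS: 30 − (-1)·(11/3) = 101/3.

101/3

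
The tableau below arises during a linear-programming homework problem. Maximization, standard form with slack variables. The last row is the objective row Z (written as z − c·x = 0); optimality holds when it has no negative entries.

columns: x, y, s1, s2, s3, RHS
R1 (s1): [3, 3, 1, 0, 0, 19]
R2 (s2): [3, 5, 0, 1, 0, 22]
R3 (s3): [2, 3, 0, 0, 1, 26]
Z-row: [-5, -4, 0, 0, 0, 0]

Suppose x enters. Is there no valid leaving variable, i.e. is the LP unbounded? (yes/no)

Column x has positive entries in row(s) 1, 2, 3, so the ratio test bounds it — not unbounded.

no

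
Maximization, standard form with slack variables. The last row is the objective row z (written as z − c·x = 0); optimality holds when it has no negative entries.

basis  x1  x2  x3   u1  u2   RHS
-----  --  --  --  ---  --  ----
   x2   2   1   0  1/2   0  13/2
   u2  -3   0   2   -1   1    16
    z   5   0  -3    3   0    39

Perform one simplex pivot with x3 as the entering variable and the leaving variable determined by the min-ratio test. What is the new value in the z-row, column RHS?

63

Ratio test on column x3 — row 1: entry 0 ≤ 0; row 2: 16/2 = 8. Minimum is 8 at row 2 (u2 leaves); pivot element 2.
Divide row 2 by 2; eliminate column x3 from the other rows.
z-row update in column RHS: 39 − (-3)·8 = 63.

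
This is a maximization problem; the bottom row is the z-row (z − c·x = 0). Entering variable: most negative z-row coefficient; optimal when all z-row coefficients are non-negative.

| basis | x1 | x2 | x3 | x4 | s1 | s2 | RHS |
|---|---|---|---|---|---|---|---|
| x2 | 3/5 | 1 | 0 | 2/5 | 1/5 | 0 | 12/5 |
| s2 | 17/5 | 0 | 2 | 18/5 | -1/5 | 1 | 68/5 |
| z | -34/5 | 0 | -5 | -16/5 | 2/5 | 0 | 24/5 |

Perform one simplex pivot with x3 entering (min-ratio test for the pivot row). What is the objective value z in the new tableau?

Ratio test on column x3 — row 1: entry 0 ≤ 0; row 2: (68/5)/2 = 34/5. Minimum is 34/5 at row 2 (s2 leaves); pivot element 2.
Pivot on row 2; the z-row RHS becomes 24/5 − (-5)·(34/5) = 194/5.

194/5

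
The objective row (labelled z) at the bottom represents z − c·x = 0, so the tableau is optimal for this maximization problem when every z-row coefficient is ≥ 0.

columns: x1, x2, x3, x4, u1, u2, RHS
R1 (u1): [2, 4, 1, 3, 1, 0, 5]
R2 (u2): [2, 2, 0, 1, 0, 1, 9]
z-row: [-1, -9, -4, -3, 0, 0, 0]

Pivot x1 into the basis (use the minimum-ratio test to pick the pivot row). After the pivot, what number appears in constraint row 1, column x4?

3/2

Ratio test on column x1 — row 1: 5/2 = 5/2; row 2: 9/2 = 9/2. Minimum is 5/2 at row 1 (u1 leaves); pivot element 2.
Divide row 1 by 2; eliminate column x1 from the other rows.
In the new row 1, the x4 entry is the old entry divided by the pivot: 3/2 = 3/2.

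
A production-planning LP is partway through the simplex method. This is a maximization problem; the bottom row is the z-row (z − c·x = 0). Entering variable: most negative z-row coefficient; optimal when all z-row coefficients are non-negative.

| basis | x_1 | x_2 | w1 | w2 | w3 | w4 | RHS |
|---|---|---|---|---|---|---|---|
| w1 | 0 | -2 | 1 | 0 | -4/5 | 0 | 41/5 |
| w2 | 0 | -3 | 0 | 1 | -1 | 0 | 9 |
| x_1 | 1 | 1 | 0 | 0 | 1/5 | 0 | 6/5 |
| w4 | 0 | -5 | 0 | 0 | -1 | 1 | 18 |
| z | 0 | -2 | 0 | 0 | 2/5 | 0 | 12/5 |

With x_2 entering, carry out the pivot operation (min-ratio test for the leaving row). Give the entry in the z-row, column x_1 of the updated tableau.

Ratio test on column x_2 — row 1: entry -2 ≤ 0; row 2: entry -3 ≤ 0; row 3: (6/5)/1 = 6/5; row 4: entry -5 ≤ 0. Minimum is 6/5 at row 3 (x_1 leaves); pivot element 1.
Divide row 3 by 1; eliminate column x_2 from the other rows.
z-row update in column x_1: 0 − (-2)·1 = 2.

2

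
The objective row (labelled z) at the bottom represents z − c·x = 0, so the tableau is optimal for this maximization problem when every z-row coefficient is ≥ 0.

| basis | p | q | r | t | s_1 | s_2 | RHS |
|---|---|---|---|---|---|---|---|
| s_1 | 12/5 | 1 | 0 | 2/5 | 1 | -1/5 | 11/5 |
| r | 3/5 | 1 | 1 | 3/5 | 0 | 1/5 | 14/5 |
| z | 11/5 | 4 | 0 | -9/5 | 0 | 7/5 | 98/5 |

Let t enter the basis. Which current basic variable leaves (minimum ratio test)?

Column t entries and ratios — s_1: (11/5)/(2/5) = 11/2; r: (14/5)/(3/5) = 14/3.
Smallest ratio is 14/3 in the row of r, so r leaves.

r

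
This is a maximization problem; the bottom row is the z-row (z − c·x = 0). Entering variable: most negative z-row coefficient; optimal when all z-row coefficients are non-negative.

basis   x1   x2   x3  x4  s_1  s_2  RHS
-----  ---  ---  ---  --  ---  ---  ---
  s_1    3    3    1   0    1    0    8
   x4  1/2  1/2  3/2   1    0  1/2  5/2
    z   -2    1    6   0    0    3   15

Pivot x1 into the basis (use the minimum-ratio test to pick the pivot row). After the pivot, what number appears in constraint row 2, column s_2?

Ratio test on column x1 — row 1: 8/3 = 8/3; row 2: (5/2)/(1/2) = 5. Minimum is 8/3 at row 1 (s_1 leaves); pivot element 3.
Divide row 1 by 3; eliminate column x1 from the other rows.
Row 2 update in column s_2: 1/2 − (1/2)·0 = 1/2.

1/2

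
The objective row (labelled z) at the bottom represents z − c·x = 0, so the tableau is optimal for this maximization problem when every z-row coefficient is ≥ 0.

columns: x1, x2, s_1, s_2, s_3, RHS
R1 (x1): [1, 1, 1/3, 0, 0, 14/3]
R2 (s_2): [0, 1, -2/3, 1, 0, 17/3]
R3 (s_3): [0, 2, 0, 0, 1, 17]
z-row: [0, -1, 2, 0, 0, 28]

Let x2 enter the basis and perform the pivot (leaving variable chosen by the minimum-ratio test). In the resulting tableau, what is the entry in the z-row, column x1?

Ratio test on column x2 — row 1: (14/3)/1 = 14/3; row 2: (17/3)/1 = 17/3; row 3: 17/2 = 17/2. Minimum is 14/3 at row 1 (x1 leaves); pivot element 1.
Divide row 1 by 1; eliminate column x2 from the other rows.
z-row update in column x1: 0 − (-1)·1 = 1.

1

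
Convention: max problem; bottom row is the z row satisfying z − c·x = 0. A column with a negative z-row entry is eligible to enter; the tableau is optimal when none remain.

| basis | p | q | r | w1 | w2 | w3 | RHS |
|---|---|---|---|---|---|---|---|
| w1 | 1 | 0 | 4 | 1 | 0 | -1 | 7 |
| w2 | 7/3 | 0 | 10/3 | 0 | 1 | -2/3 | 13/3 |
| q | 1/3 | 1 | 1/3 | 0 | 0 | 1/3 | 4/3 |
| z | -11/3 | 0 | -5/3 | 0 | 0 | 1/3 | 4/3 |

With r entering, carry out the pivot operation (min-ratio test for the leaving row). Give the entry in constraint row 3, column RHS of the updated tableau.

Ratio test on column r — row 1: 7/4 = 7/4; row 2: (13/3)/(10/3) = 13/10; row 3: (4/3)/(1/3) = 4. Minimum is 13/10 at row 2 (w2 leaves); pivot element 10/3.
Divide row 2 by 10/3; eliminate column r from the other rows.
Row 3 update in column RHS: 4/3 − (1/3)·(13/10) = 9/10.

9/10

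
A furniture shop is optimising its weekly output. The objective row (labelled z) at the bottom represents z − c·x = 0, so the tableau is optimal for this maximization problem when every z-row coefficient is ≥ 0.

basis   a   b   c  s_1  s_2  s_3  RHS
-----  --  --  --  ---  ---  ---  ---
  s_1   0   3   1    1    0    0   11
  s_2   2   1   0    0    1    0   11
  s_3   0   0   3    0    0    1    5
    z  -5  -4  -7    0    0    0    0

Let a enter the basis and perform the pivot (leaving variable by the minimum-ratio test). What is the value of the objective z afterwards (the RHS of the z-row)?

Ratio test on column a — row 1: entry 0 ≤ 0; row 2: 11/2 = 11/2; row 3: entry 0 ≤ 0. Minimum is 11/2 at row 2 (s_2 leaves); pivot element 2.
Pivot on row 2; the z-row RHS becomes 0 − (-5)·(11/2) = 55/2.

55/2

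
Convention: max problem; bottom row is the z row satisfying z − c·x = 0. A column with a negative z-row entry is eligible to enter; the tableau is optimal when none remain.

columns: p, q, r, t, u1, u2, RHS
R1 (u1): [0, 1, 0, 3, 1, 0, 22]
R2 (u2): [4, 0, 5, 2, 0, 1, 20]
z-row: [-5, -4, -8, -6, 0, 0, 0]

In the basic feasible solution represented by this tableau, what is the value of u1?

22

u1 is basic (row 1); its value is the RHS of that row, 22.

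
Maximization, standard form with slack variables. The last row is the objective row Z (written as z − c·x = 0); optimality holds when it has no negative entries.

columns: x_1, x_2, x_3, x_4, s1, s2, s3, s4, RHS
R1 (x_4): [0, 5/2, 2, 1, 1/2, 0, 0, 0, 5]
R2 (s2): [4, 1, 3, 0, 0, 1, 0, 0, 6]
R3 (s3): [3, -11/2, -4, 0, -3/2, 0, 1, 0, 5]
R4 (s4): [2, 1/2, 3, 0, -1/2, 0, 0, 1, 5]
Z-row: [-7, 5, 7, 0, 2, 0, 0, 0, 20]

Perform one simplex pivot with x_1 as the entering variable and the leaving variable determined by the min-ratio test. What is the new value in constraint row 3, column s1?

Ratio test on column x_1 — row 1: entry 0 ≤ 0; row 2: 6/4 = 3/2; row 3: 5/3 = 5/3; row 4: 5/2 = 5/2. Minimum is 3/2 at row 2 (s2 leaves); pivot element 4.
Divide row 2 by 4; eliminate column x_1 from the other rows.
Row 3 update in column s1: -3/2 − 3·0 = -3/2.

-3/2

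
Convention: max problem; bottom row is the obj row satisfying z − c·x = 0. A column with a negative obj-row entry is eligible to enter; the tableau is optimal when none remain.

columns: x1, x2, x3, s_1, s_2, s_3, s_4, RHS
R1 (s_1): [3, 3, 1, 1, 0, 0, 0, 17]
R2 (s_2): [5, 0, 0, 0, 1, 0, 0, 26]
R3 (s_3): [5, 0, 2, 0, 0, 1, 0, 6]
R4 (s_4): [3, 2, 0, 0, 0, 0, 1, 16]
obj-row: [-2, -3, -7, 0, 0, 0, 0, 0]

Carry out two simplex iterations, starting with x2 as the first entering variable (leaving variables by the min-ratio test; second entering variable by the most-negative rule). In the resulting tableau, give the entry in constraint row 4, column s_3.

Ratio test on column x2 — row 1: 17/3 = 17/3; row 2: entry 0 ≤ 0; row 3: entry 0 ≤ 0; row 4: 16/2 = 8. Minimum is 17/3 at row 1 (s_1 leaves); pivot element 3.
Divide row 1 by 3; eliminate column x2 from the other rows.
Second iteration: most negative obj-row entry is -6 in column x3, so x3 enters.
Ratio test on column x3 — row 1: (17/3)/(1/3) = 17; row 2: entry 0 ≤ 0; row 3: 6/2 = 3; row 4: entry -2/3 ≤ 0. Minimum is 3 at row 3 (s_3 leaves); pivot element 2.
Divide row 3 by 2; eliminate column x3 from the other rows.
After both pivots, the entry at constraint row 4, column s_3 is 1/3.

1/3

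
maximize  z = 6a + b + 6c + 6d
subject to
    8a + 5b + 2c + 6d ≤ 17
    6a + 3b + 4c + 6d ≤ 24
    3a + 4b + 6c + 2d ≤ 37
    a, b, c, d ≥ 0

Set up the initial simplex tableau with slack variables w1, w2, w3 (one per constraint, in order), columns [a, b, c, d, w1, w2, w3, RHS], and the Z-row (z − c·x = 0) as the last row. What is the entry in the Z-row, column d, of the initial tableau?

-6

The Z-row carries the negated objective coefficients: the d entry is -6.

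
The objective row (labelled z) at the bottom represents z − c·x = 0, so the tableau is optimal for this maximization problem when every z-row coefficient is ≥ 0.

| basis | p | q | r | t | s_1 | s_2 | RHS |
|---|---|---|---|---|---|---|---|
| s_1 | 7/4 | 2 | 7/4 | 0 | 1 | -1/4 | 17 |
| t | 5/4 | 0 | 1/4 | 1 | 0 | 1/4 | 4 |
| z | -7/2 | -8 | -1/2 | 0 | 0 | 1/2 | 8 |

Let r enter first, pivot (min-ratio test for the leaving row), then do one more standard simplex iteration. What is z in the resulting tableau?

76

Ratio test on column r — row 1: 17/(7/4) = 68/7; row 2: 4/(1/4) = 16. Minimum is 68/7 at row 1 (s_1 leaves); pivot element 7/4.
Pivot on row 1; the z-row RHS becomes 8 − (-1/2)·(68/7) = 90/7.
Next entering variable (most negative z-row entry -52/7): q.
Ratio test on column q — row 1: (68/7)/(8/7) = 17/2; row 2: entry -2/7 ≤ 0. Minimum is 17/2 at row 1 (r leaves); pivot element 8/7.
After the second pivot the z-row RHS is 90/7 − (-52/7)·(17/2) = 76.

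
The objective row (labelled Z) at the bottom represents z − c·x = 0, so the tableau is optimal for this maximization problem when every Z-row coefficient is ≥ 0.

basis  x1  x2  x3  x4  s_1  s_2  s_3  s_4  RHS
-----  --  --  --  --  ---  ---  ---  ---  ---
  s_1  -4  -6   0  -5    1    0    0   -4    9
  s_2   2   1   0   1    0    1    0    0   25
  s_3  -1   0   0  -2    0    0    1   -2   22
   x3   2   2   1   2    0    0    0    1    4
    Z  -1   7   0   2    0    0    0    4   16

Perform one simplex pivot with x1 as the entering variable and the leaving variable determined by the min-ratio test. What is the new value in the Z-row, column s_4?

9/2

Ratio test on column x1 — row 1: entry -4 ≤ 0; row 2: 25/2 = 25/2; row 3: entry -1 ≤ 0; row 4: 4/2 = 2. Minimum is 2 at row 4 (x3 leaves); pivot element 2.
Divide row 4 by 2; eliminate column x1 from the other rows.
Z-row update in column s_4: 4 − (-1)·(1/2) = 9/2.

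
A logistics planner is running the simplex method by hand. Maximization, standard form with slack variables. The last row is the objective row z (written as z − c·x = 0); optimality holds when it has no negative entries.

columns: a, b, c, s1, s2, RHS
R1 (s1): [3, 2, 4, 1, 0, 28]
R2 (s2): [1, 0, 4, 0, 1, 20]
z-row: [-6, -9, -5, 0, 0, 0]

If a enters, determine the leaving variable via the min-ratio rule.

Column a entries and ratios — s1: 28/3 = 28/3; s2: 20/1 = 20.
Smallest ratio is 28/3 in the row of s1, so s1 leaves.

s1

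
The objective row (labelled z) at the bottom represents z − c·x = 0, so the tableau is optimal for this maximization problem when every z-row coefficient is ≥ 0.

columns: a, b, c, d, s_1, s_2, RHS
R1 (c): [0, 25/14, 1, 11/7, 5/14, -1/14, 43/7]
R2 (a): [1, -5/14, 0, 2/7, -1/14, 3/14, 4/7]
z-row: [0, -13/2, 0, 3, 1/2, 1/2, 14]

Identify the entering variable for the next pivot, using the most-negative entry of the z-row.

b

Negative z-row entries: b: -13/2.
The most negative is -13/2 in column b, so b enters.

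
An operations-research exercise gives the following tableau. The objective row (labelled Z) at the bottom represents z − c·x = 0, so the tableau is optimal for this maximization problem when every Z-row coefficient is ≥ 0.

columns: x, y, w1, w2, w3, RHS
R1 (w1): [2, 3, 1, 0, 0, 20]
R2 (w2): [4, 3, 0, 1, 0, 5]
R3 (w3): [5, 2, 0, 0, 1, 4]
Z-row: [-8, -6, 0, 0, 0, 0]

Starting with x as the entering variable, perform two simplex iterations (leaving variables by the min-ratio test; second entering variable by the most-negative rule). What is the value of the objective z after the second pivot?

Ratio test on column x — row 1: 20/2 = 10; row 2: 5/4 = 5/4; row 3: 4/5 = 4/5. Minimum is 4/5 at row 3 (w3 leaves); pivot element 5.
Pivot on row 3; the Z-row RHS becomes 0 − (-8)·(4/5) = 32/5.
Next entering variable (most negative Z-row entry -14/5): y.
Ratio test on column y — row 1: (92/5)/(11/5) = 92/11; row 2: (9/5)/(7/5) = 9/7; row 3: (4/5)/(2/5) = 2. Minimum is 9/7 at row 2 (w2 leaves); pivot element 7/5.
After the second pivot the Z-row RHS is 32/5 − (-14/5)·(9/7) = 10.

10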